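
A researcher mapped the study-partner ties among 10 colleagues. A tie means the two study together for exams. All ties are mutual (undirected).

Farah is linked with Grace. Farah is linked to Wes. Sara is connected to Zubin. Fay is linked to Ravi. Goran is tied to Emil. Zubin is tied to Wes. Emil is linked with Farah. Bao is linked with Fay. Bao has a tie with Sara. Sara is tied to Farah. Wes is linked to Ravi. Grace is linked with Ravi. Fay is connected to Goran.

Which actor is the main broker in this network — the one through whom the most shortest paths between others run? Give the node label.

Farah

Unnormalized betweenness of each node: Bao:11/4, Emil:13/4, Farah:67/6, Fay:83/12, Goran:25/12, Grace:4/3, Ravi:71/12, Sara:25/4, Wes:21/4, Zubin:13/12.
Farah has the largest value, 67/6, making it the main broker — the node through which the most shortest paths run.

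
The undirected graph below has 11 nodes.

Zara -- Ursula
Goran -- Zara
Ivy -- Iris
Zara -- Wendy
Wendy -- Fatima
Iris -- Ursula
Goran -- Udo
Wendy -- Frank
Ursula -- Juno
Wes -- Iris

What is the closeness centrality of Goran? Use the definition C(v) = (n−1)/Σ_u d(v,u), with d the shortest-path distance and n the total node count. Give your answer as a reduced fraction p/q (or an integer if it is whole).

5/13

Distances from Goran: Fatima:3, Frank:3, Iris:3, Ivy:4, Juno:3, Udo:1, Ursula:2, Wendy:2, Wes:4, Zara:1. Sum = 26.
n = 11, so closeness = 10/26 = 5/13.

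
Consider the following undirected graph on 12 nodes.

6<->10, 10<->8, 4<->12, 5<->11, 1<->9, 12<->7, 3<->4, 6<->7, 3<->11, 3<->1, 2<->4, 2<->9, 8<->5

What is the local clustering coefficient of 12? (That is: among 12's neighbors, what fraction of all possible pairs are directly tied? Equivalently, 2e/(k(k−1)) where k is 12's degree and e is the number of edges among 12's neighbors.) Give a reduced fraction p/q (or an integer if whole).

12's neighbors: 4 and 7 (k = 2).
Possible neighbor pairs: C(2,2) = 1. Edges among them: none → e = 0.
Clustering(12) = 0/1.

0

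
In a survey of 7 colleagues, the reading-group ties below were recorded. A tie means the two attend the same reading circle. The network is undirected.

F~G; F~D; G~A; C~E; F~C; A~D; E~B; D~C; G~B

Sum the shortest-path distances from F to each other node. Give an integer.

Distances from F: A:2, B:2, C:1, D:1, E:2, G:1.
Sum = 2 + 2 + 1 + 1 + 2 + 1 = 9.

9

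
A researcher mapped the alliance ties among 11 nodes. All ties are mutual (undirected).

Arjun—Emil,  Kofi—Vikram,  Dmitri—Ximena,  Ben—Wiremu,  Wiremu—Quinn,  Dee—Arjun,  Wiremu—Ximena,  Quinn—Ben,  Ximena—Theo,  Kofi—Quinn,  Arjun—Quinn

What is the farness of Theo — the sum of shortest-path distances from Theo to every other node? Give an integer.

Distances from Theo: Arjun:4, Ben:3, Dee:5, Dmitri:2, Emil:5, Kofi:4, Quinn:3, Vikram:5, Wiremu:2, Ximena:1.
Sum = 4 + 3 + 5 + 2 + 5 + 4 + 3 + 5 + 2 + 1 = 34.

34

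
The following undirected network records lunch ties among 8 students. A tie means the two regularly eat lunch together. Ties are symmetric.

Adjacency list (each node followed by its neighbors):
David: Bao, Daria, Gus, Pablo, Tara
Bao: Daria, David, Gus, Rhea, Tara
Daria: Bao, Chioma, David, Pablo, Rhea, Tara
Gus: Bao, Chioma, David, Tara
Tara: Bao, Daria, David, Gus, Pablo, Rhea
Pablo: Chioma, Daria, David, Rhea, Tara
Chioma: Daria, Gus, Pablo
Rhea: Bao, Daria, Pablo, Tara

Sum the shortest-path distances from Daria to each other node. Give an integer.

8

Distances from Daria: Bao:1, Chioma:1, David:1, Gus:2, Pablo:1, Rhea:1, Tara:1.
Sum = 1 + 1 + 1 + 2 + 1 + 1 + 1 = 8.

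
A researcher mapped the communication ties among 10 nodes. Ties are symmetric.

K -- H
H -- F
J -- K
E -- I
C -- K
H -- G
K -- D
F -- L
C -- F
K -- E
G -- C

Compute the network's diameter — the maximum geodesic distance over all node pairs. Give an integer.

5

Eccentricity of each node (its greatest distance to any other): C:3, D:4, E:4, F:4, G:4, H:3, I:5, J:4, K:3, L:5.
The maximum eccentricity is 5, realized for instance by the pair L–I via L – F – H – K – E – I. So the diameter is 5.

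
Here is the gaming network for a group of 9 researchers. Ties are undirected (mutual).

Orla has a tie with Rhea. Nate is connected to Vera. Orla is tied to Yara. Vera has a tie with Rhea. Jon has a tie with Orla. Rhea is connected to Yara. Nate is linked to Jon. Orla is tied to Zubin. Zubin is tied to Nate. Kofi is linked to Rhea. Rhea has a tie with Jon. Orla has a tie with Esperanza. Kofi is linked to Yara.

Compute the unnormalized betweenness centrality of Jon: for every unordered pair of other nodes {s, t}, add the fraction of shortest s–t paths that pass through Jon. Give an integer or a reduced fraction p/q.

5/2

Pairs whose geodesics pass through Jon — Yara–Nate: 2/4; Esperanza–Nate: 1/2; Nate–Rhea: 1/2; Nate–Orla: 1/2; Nate–Kofi: 1/2.
All other pairs contribute 0.
Summing the contributions gives betweenness(Jon) = 5/2.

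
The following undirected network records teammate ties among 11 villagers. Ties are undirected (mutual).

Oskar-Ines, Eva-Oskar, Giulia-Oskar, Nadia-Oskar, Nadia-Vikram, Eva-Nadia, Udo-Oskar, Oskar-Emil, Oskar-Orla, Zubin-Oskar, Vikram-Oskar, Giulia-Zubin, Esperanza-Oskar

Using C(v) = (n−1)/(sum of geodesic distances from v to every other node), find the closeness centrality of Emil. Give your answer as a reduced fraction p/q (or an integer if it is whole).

Distances from Emil: Esperanza:2, Eva:2, Giulia:2, Ines:2, Nadia:2, Orla:2, Oskar:1, Udo:2, Vikram:2, Zubin:2. Sum = 19.
n = 11, so closeness = 10/19.

10/19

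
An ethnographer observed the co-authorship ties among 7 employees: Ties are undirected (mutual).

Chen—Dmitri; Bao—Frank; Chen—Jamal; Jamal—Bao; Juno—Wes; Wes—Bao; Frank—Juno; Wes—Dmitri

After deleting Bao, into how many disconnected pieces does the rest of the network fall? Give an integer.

1

Bao's neighbors (Frank, Jamal, and Wes) remain reachable from one another through other ties, so the rest of the network stays in one piece.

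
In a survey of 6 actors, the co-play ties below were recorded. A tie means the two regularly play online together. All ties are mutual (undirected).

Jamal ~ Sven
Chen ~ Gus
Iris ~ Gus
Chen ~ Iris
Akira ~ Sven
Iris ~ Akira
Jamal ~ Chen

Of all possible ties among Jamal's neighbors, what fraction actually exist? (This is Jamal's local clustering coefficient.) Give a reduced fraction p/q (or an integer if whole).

Jamal's neighbors: Chen and Sven (k = 2).
Possible neighbor pairs: C(2,2) = 1. Edges among them: none → e = 0.
Clustering(Jamal) = 0/1.

0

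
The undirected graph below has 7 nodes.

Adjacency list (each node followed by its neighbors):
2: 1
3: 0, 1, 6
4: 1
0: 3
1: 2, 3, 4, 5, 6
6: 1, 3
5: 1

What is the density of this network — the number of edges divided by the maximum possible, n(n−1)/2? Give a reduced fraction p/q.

1/3

There are 7 edges and 7 nodes, so the maximum possible is C(7,2) = 21.
Density = 7/21 = 1/3.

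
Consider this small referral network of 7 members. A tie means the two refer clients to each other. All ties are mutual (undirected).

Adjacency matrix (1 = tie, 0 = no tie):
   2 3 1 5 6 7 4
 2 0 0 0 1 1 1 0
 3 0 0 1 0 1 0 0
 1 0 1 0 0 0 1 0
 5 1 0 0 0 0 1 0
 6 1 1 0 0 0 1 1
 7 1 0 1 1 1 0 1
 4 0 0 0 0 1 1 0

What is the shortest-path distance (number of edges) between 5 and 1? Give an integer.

One shortest route is 5 – 7 – 1, which uses 2 edges, and 5 and 1 are not directly tied, so nothing shorter exists. So d(5,1) = 2.

2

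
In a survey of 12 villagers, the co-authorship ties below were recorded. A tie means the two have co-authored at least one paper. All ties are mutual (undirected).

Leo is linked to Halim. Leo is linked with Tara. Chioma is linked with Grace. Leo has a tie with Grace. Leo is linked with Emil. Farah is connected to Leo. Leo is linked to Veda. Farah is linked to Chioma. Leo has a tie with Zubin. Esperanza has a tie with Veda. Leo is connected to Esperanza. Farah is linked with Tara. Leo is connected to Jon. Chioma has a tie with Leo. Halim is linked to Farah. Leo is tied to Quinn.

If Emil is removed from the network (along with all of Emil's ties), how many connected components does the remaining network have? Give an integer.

Emil's neighbors (Leo) remain reachable from one another through other ties, so the rest of the network stays in one piece.

1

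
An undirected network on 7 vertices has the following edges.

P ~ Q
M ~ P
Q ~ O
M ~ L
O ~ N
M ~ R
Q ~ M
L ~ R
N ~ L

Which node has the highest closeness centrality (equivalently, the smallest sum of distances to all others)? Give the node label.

Farness (sum of distances to all others) for each node — L:9, M:8, N:11, O:11, P:11, Q:9, R:11.
The smallest farness is 8, for M, so M has the highest closeness.

M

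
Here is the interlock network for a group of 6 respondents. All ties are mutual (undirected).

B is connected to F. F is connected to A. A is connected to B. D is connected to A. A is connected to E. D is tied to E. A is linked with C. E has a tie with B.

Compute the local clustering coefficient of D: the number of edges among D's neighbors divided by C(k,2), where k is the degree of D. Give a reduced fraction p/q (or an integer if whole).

D's neighbors: A and E (k = 2).
Possible neighbor pairs: C(2,2) = 1. Edges among them: A–E → e = 1.
Clustering(D) = 1/1.

1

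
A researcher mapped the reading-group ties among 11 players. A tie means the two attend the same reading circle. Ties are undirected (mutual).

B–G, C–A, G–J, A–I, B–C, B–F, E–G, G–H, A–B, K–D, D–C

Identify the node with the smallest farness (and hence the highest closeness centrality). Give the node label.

B

Farness (sum of distances to all others) for each node — A:21, B:17, C:20, D:27, E:29, F:26, G:20, H:29, I:30, J:29, K:36.
The smallest farness is 17, for B, so B has the highest closeness.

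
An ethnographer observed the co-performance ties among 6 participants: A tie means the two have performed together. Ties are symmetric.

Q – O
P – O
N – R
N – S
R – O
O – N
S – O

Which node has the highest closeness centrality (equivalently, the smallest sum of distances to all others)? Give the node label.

Farness (sum of distances to all others) for each node — N:7, O:5, P:9, Q:9, R:8, S:8.
The smallest farness is 5, for O, so O has the highest closeness.

O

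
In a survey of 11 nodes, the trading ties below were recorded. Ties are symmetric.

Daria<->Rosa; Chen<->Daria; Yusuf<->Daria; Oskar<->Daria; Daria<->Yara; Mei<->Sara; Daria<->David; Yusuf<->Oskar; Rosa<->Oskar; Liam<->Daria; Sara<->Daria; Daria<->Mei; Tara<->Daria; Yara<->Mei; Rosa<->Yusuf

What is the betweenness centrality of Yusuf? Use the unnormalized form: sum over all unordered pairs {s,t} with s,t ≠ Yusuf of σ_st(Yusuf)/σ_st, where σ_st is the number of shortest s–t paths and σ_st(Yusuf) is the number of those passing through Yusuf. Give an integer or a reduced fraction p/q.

0

No shortest path between any pair of other nodes passes through Yusuf.
Summing the contributions gives betweenness(Yusuf) = 0.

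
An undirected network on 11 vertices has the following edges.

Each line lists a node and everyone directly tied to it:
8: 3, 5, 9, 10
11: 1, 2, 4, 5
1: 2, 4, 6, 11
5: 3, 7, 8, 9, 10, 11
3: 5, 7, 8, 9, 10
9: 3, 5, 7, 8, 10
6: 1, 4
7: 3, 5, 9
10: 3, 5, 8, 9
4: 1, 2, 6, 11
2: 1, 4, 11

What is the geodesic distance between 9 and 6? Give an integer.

4

One shortest route is 9 – 5 – 11 – 1 – 6, which uses 4 edges, and at distance 3 from 9 we only reach {1, 2, 4}, which does not include 6. So d(9,6) = 4.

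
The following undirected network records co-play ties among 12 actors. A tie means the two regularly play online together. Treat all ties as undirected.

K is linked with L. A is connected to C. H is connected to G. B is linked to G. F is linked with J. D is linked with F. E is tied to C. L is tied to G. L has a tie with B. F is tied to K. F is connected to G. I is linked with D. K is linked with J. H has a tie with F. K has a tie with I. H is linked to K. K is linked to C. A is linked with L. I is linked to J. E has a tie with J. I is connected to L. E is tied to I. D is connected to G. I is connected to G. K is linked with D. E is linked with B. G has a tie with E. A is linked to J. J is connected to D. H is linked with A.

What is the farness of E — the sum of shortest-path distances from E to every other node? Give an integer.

Distances from E: A:2, B:1, C:1, D:2, F:2, G:1, H:2, I:1, J:1, K:2, L:2.
Sum = 2 + 1 + 1 + 2 + 2 + 1 + 2 + 1 + 1 + 2 + 2 = 17.

17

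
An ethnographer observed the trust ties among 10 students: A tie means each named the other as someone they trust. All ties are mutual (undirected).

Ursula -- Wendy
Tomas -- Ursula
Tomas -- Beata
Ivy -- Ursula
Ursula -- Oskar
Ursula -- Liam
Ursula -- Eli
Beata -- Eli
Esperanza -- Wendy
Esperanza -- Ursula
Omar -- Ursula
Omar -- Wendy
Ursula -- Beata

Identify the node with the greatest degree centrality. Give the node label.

Ursula

Degrees — Beata:3, Eli:2, Esperanza:2, Ivy:1, Liam:1, Omar:2, Oskar:1, Tomas:2, Ursula:9, Wendy:3.
The maximum is 9, attained only by Ursula.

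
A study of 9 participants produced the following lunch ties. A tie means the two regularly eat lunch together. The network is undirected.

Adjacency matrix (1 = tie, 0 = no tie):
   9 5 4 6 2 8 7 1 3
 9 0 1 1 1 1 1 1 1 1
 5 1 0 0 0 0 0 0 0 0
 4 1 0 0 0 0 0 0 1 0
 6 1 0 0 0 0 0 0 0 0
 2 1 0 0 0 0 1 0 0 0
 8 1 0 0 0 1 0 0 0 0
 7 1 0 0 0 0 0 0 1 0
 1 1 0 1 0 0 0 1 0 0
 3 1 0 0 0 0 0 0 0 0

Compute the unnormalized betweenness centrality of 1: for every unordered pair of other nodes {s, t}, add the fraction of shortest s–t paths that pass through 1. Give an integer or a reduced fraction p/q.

1/2

Pairs whose geodesics pass through 1 — 4–7: 1/2.
All other pairs contribute 0.
Summing the contributions gives betweenness(1) = 1/2.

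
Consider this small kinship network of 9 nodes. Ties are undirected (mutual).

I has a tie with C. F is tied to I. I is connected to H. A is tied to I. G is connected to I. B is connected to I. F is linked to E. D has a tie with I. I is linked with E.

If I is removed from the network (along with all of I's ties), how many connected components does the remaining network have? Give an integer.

Without I, the remaining ties split the others into: {G}; {B}; {H}; {A}; {E, F}; {D}; {C}.
That's 7 separate components.

7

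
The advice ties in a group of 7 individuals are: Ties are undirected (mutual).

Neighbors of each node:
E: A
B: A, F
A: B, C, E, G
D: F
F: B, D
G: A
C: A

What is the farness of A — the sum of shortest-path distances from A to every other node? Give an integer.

Distances from A: B:1, C:1, D:3, E:1, F:2, G:1.
Sum = 1 + 1 + 3 + 1 + 2 + 1 = 9.

9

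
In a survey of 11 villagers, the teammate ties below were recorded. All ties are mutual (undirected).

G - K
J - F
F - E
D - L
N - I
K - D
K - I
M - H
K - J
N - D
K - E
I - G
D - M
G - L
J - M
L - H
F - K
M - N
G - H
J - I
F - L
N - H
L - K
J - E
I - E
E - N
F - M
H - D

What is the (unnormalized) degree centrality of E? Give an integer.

E is directly tied to F, I, J, K, and N. That is 5 neighbors, so the degree of E is 5.

5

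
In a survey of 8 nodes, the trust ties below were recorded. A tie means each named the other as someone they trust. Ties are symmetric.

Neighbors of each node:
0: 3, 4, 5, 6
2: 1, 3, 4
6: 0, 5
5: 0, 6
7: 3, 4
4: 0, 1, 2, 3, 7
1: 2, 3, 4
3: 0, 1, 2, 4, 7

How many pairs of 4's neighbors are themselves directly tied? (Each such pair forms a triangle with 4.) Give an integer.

4's neighbors: 0, 1, 2, 3, and 7.
Neighbor pairs that are themselves tied: 4–0–3; 4–1–2; 4–1–3; 4–2–3; 4–3–7. Each forms one triangle with 4, for 5 in total.

5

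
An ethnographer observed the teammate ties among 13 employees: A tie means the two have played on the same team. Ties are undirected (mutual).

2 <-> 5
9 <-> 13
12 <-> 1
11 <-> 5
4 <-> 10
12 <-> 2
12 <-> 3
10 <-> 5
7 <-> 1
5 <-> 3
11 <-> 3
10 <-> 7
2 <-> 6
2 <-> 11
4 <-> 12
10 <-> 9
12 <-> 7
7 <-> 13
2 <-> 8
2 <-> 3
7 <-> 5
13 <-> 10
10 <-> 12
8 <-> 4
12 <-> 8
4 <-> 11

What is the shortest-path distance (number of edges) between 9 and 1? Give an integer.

3

One shortest route is 9 – 10 – 7 – 1, which uses 3 edges, and at distance 2 from 9 we only reach {4, 5, 7, 12}, which does not include 1. So d(9,1) = 3.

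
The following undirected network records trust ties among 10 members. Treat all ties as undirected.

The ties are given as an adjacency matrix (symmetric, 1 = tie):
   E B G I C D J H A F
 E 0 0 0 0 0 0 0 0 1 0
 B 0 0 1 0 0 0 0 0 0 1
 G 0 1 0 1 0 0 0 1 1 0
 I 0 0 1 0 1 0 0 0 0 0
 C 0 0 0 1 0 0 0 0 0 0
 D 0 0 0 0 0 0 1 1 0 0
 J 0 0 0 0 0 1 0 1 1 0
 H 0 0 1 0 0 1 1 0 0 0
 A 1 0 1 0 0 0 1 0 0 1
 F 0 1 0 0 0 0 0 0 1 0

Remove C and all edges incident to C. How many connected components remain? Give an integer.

1

C's neighbors (I) remain reachable from one another through other ties, so the rest of the network stays in one piece.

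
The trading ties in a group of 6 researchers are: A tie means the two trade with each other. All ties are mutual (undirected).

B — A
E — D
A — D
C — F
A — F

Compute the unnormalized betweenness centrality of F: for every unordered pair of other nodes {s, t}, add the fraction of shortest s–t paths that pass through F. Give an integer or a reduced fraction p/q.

4

Pairs whose geodesics pass through F — C–A: 1; C–D: 1; C–E: 1; C–B: 1.
All other pairs contribute 0.
Summing the contributions gives betweenness(F) = 4.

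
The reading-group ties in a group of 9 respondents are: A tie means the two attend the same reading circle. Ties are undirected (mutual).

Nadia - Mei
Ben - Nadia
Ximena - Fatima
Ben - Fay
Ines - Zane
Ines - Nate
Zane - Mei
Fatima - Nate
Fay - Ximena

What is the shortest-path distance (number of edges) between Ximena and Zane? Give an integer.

4

One shortest route is Ximena – Fatima – Nate – Ines – Zane, which uses 4 edges, and at distance 3 from Ximena we only reach {Ines, Nadia}, which does not include Zane. So d(Ximena,Zane) = 4.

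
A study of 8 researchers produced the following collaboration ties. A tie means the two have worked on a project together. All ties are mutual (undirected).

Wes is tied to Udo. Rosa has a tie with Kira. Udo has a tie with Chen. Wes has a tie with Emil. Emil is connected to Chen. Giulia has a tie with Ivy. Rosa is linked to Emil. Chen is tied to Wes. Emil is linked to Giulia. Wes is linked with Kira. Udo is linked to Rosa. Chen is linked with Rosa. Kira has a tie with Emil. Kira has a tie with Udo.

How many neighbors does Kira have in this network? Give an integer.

4

Kira is directly tied to Emil, Rosa, Udo, and Wes. That is 4 neighbors, so the degree of Kira is 4.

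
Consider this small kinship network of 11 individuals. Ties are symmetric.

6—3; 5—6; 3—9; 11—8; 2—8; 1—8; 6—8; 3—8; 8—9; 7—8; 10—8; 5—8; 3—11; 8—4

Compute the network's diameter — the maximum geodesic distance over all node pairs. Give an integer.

2

Eccentricity of each node (its greatest distance to any other): 1:2, 2:2, 3:2, 4:2, 5:2, 6:2, 7:2, 8:1, 9:2, 10:2, 11:2.
The maximum eccentricity is 2, realized for instance by the pair 3–2 via 3 – 8 – 2. So the diameter is 2.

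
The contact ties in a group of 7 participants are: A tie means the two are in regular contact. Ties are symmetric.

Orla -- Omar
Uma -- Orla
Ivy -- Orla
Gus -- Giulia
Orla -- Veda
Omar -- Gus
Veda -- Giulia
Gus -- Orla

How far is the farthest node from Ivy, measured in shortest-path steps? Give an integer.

3

Distances from Ivy: Giulia:3, Gus:2, Omar:2, Orla:1, Uma:2, Veda:2.
The largest is 3 (to Giulia), so the eccentricity of Ivy is 3.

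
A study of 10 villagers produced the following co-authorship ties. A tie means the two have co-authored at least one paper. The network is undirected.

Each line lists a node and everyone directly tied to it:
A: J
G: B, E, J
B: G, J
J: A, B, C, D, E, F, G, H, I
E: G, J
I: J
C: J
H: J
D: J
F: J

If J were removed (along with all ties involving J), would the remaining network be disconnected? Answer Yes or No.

Yes

Removing J leaves {B, E, and G} with no path to {D}, so the network splits into 7 components. J is a cut vertex.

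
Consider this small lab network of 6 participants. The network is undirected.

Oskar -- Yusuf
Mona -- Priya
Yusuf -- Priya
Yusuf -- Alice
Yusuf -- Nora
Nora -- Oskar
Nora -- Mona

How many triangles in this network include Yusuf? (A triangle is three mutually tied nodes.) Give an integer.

Yusuf's neighbors: Alice, Nora, Oskar, and Priya.
Neighbor pairs that are themselves tied: Yusuf–Nora–Oskar. Each forms one triangle with Yusuf, for 1 in total.

1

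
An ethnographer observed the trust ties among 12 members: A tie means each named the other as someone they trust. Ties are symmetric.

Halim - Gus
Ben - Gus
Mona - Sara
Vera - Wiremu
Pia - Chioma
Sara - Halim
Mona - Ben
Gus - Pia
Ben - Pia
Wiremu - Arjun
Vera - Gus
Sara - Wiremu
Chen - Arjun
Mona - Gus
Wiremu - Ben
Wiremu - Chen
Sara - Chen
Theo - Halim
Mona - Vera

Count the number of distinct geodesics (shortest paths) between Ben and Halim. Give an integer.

The shortest distance is 2, and the only length-2 path is Ben–Gus–Halim. So there is exactly 1 shortest path.

1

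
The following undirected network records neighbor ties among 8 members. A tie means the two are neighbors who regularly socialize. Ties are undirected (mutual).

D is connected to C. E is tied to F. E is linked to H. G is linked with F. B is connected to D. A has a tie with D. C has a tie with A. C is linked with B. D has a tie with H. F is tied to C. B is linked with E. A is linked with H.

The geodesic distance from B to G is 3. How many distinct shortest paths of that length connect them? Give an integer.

2

The shortest distance is 3. The length-3 paths are: B–C–F–G; B–E–F–G.
That gives 2 distinct shortest paths.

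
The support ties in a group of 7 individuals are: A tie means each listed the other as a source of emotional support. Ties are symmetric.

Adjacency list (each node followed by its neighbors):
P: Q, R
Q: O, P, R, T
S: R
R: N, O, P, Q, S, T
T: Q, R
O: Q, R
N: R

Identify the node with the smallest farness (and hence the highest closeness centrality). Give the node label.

Farness (sum of distances to all others) for each node — N:11, O:10, P:10, Q:8, R:6, S:11, T:10.
The smallest farness is 6, for R, so R has the highest closeness.

R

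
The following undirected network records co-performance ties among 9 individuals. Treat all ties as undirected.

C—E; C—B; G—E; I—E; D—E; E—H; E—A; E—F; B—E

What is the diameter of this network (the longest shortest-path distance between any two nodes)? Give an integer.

2

Eccentricity of each node (its greatest distance to any other): A:2, B:2, C:2, D:2, E:1, F:2, G:2, H:2, I:2.
The maximum eccentricity is 2, realized for instance by the pair F–G via F – E – G. So the diameter is 2.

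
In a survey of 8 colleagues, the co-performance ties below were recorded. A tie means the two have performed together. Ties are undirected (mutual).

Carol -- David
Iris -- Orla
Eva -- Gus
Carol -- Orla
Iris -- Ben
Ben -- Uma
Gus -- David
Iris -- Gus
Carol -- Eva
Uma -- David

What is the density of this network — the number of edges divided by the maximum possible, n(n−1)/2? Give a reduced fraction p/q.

5/14

There are 10 edges and 8 nodes, so the maximum possible is C(8,2) = 28.
Density = 10/28 = 5/14.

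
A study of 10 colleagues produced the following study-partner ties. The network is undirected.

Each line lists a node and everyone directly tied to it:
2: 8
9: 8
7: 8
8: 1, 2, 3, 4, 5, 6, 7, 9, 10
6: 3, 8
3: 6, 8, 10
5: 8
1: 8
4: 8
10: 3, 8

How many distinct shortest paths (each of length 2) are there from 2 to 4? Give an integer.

1

The shortest distance is 2, and the only length-2 path is 2–8–4. So there is exactly 1 shortest path.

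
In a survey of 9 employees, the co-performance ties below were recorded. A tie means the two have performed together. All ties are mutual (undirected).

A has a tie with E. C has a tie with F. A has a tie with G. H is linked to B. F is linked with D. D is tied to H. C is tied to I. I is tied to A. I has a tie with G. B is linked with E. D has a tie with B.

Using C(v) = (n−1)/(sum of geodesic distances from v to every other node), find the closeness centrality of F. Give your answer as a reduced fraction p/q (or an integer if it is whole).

8/17

Distances from F: A:3, B:2, C:1, D:1, E:3, G:3, H:2, I:2. Sum = 17.
n = 9, so closeness = 8/17.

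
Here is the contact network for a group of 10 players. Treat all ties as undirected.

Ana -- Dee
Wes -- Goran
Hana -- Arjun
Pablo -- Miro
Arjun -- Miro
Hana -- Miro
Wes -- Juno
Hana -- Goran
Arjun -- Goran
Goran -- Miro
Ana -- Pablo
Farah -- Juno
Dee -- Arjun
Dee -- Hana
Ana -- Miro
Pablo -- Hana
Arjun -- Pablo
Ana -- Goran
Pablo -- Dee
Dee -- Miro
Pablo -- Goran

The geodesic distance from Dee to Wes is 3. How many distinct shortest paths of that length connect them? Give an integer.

5

The shortest distance is 3. The length-3 paths are: Dee–Arjun–Goran–Wes; Dee–Ana–Goran–Wes; Dee–Miro–Goran–Wes; Dee–Pablo–Goran–Wes; Dee–Hana–Goran–Wes.
That gives 5 distinct shortest paths.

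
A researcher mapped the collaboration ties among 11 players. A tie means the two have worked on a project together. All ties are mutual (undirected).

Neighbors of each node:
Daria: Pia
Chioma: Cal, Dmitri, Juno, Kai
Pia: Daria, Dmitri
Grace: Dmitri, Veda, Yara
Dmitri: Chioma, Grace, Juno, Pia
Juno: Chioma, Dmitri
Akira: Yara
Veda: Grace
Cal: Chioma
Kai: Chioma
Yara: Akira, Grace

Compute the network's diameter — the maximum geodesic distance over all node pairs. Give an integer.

5

Eccentricity of each node (its greatest distance to any other): Akira:5, Cal:5, Chioma:4, Daria:5, Dmitri:3, Grace:3, Juno:4, Kai:5, Pia:4, Veda:4, Yara:4.
The maximum eccentricity is 5, realized for instance by the pair Akira–Daria via Akira – Yara – Grace – Dmitri – Pia – Daria. So the diameter is 5.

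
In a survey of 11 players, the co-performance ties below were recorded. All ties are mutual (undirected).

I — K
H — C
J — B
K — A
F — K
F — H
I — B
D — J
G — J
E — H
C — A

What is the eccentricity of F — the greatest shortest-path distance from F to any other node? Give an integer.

Distances from F: A:2, B:3, C:2, D:5, E:2, G:5, H:1, I:2, J:4, K:1.
The largest is 5 (to G and D), so the eccentricity of F is 5.

5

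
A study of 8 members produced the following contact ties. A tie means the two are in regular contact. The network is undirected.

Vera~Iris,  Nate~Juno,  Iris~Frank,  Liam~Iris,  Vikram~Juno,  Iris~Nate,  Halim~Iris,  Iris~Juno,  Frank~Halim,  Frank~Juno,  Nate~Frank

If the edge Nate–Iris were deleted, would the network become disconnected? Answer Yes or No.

No

Even without that edge, Nate still reaches Iris via Nate – Juno – Iris, so the network stays connected. Not a bridge.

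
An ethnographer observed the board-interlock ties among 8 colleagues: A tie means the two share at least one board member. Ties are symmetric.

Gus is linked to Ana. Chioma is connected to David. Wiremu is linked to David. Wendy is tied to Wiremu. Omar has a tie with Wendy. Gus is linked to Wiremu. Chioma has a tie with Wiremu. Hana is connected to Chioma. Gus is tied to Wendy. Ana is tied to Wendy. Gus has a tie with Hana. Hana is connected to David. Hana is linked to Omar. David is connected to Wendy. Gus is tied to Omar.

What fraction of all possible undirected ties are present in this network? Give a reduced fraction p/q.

There are 15 edges and 8 nodes, so the maximum possible is C(8,2) = 28.
Density = 15/28.

15/28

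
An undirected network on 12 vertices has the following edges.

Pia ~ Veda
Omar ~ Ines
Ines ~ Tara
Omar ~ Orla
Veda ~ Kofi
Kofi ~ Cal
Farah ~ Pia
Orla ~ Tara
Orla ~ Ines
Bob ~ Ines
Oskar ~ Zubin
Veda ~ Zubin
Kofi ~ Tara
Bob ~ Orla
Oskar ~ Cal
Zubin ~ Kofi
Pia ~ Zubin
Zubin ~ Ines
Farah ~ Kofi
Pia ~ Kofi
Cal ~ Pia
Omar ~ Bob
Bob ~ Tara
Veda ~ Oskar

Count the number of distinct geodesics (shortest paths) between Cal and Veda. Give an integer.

3

The shortest distance is 2. The length-2 paths are: Cal–Pia–Veda; Cal–Kofi–Veda; Cal–Oskar–Veda.
That gives 3 distinct shortest paths.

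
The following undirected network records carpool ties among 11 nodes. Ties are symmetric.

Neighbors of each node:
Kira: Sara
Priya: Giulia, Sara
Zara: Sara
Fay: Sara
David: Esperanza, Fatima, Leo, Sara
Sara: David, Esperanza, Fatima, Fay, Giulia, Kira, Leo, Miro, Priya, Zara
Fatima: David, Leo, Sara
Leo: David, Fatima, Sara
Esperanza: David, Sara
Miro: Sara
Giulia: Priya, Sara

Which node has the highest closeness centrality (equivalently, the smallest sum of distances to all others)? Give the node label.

Sara

Farness (sum of distances to all others) for each node — David:16, Esperanza:18, Fatima:17, Fay:19, Giulia:18, Kira:19, Leo:17, Miro:19, Priya:18, Sara:10, Zara:19.
The smallest farness is 10, for Sara, so Sara has the highest closeness.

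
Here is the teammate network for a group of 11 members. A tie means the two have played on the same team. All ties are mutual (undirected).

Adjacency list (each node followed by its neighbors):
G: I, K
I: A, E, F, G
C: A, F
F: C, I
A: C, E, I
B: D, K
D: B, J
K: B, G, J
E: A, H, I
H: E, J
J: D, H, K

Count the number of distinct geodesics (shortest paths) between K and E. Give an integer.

2

The shortest distance is 3. The length-3 paths are: K–J–H–E; K–G–I–E.
That gives 2 distinct shortest paths.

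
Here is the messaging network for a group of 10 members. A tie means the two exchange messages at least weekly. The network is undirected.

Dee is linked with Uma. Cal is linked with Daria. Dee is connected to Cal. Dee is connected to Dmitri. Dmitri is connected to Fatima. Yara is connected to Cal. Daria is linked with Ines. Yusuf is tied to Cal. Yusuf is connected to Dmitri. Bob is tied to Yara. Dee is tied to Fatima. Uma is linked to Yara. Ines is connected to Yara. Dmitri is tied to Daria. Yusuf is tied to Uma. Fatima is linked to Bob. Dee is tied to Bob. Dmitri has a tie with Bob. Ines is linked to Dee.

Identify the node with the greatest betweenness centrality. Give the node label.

Dee

Unnormalized betweenness of each node: Bob:9/4, Cal:275/84, Daria:61/42, Dee:55/7, Dmitri:241/42, Fatima:0, Ines:115/84, Uma:115/84, Yara:68/21, Yusuf:61/42.
Dee has the largest value, 55/7, making it the main broker — the node through which the most shortest paths run.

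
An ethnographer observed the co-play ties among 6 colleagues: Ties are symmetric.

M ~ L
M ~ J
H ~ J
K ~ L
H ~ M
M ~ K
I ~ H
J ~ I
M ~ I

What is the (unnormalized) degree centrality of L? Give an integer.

L is directly tied to K and M. That is 2 neighbors, so the degree of L is 2.

2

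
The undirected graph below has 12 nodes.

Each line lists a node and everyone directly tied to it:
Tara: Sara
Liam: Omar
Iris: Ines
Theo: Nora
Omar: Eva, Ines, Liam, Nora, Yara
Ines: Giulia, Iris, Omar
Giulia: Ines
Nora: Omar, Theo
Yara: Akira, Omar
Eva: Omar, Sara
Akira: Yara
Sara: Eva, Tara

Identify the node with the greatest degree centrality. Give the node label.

Omar

Degrees — Akira:1, Eva:2, Giulia:1, Ines:3, Iris:1, Liam:1, Nora:2, Omar:5, Sara:2, Tara:1, Theo:1, Yara:2.
The maximum is 5, attained only by Omar.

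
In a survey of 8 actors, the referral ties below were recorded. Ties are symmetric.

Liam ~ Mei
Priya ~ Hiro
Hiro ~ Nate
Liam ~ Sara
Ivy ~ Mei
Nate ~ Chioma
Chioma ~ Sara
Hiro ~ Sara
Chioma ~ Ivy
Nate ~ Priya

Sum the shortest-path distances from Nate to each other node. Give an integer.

13

Distances from Nate: Chioma:1, Hiro:1, Ivy:2, Liam:3, Mei:3, Priya:1, Sara:2.
Sum = 1 + 1 + 2 + 3 + 3 + 1 + 2 = 13.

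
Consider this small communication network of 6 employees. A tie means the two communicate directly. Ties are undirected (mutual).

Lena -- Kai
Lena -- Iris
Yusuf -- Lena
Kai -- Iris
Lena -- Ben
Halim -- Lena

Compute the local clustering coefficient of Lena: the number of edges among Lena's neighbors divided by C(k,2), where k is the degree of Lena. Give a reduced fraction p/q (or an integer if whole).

Lena's neighbors: Ben, Halim, Iris, Kai, and Yusuf (k = 5).
Possible neighbor pairs: C(5,2) = 10. Edges among them: Iris–Kai → e = 1.
Clustering(Lena) = 1/10.

1/10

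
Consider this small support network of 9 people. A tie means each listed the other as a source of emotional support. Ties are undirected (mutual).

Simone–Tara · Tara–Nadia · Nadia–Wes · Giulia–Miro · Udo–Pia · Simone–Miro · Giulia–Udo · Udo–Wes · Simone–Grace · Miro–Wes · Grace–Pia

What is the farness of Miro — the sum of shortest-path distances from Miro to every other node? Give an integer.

14

Distances from Miro: Giulia:1, Grace:2, Nadia:2, Pia:3, Simone:1, Tara:2, Udo:2, Wes:1.
Sum = 1 + 2 + 2 + 3 + 1 + 2 + 2 + 1 = 14.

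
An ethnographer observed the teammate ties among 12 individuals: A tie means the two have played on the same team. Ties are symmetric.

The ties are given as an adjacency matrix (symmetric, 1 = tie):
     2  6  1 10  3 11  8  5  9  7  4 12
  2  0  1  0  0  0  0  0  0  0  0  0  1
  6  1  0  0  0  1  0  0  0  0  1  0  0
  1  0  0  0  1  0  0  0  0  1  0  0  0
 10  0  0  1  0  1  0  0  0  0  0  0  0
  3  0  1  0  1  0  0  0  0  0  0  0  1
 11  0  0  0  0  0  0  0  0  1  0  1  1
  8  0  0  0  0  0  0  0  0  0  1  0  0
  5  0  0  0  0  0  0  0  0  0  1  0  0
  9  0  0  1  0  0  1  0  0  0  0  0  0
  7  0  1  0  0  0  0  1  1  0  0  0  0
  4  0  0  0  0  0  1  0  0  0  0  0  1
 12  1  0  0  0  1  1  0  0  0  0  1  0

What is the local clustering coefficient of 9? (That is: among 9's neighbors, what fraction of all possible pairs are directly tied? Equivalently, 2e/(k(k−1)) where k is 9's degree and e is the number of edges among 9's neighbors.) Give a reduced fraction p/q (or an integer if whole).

9's neighbors: 1 and 11 (k = 2).
Possible neighbor pairs: C(2,2) = 1. Edges among them: none → e = 0.
Clustering(9) = 0/1.

0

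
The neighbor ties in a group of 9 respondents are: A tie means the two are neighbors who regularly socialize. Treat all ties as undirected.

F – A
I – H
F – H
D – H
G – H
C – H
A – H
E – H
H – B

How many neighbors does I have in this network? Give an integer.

1

I is directly tied to H. That is 1 neighbor, so the degree of I is 1.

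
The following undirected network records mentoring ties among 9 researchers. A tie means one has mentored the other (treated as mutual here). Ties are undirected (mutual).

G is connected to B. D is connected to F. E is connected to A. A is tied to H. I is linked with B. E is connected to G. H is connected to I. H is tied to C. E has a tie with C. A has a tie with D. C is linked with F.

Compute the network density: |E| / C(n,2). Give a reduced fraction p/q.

11/36

There are 11 edges and 9 nodes, so the maximum possible is C(9,2) = 36.
Density = 11/36.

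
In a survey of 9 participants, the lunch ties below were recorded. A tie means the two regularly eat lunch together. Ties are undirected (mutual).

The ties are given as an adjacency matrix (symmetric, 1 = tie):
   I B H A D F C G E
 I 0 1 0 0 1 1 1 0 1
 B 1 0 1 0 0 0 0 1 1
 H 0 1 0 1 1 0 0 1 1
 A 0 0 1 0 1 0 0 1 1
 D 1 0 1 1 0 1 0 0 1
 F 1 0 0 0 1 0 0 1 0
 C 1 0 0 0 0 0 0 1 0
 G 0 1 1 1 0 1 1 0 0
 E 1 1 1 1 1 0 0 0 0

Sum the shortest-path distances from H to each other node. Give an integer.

Distances from H: A:1, B:1, C:2, D:1, E:1, F:2, G:1, I:2.
Sum = 1 + 1 + 2 + 1 + 1 + 2 + 1 + 2 = 11.

11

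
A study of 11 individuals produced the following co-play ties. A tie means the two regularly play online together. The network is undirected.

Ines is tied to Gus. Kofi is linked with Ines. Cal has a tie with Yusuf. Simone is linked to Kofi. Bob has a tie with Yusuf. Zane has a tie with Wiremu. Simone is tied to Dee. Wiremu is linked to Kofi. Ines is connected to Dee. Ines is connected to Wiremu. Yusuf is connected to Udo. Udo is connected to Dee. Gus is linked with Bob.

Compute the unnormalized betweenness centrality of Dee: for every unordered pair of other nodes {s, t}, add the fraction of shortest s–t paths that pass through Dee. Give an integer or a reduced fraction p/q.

27/2

Pairs whose geodesics pass through Dee — Gus–Simone: 1/2; Gus–Udo: 1/2; Bob–Simone: 2/3; Simone–Ines: 1/2; Simone–Cal: 1; Simone–Yusuf: 1; Simone–Udo: 1; Zane–Cal: 1/2; Zane–Yusuf: 1/2; Zane–Udo: 1; Ines–Cal: 1/2; Ines–Yusuf: 1/2; Ines–Udo: 1; Kofi–Cal: 2/3 … (+5 more pairs).
All other pairs contribute 0.
Summing the contributions gives betweenness(Dee) = 27/2.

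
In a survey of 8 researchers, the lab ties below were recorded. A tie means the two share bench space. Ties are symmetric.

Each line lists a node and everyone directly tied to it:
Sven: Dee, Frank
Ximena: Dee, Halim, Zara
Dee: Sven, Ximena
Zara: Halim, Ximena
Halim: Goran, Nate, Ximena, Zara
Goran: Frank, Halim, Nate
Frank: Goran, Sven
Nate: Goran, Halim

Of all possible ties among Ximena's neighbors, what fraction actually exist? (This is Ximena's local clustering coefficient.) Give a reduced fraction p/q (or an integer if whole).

Ximena's neighbors: Dee, Halim, and Zara (k = 3).
Possible neighbor pairs: C(3,2) = 3. Edges among them: Halim–Zara → e = 1.
Clustering(Ximena) = 1/3.

1/3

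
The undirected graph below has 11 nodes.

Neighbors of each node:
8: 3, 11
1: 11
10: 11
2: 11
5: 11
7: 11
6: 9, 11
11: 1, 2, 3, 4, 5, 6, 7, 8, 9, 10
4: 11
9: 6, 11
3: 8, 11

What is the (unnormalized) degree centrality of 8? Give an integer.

2

8 is directly tied to 3 and 11. That is 2 neighbors, so the degree of 8 is 2.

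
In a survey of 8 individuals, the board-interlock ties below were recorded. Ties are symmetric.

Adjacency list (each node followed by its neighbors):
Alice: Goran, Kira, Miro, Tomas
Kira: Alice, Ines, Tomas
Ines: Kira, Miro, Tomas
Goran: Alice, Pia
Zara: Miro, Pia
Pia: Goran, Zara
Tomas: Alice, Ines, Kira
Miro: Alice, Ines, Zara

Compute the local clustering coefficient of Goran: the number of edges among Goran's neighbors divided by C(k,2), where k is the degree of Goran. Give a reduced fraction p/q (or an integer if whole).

0

Goran's neighbors: Alice and Pia (k = 2).
Possible neighbor pairs: C(2,2) = 1. Edges among them: none → e = 0.
Clustering(Goran) = 0/1.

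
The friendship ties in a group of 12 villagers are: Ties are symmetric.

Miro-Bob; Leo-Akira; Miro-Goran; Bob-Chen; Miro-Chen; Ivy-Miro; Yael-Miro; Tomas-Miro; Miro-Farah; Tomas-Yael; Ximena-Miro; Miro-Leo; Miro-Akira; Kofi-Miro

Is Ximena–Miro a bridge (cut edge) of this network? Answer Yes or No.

Yes

Without the Ximena–Miro edge there is no alternate route between Ximena and Miro, so the network disconnects. It is a bridge.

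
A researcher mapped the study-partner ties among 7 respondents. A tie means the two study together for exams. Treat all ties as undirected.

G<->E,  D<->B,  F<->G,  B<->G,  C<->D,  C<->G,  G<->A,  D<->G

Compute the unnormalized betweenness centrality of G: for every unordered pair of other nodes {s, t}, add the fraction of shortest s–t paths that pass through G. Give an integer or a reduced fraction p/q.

Pairs whose geodesics pass through G — F–C: 1; F–D: 1; F–A: 1; F–B: 1; F–E: 1; C–A: 1; C–B: 1/2; C–E: 1; D–A: 1; D–E: 1; A–B: 1; A–E: 1; B–E: 1.
All other pairs contribute 0.
Summing the contributions gives betweenness(G) = 25/2.

25/2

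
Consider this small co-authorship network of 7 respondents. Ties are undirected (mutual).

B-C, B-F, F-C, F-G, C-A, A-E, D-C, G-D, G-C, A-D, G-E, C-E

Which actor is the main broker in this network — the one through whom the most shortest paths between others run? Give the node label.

C

Unnormalized betweenness of each node: A:1/3, B:0, C:37/6, D:1/3, E:1/3, F:1/2, G:4/3.
C has the largest value, 37/6, making it the main broker — the node through which the most shortest paths run.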